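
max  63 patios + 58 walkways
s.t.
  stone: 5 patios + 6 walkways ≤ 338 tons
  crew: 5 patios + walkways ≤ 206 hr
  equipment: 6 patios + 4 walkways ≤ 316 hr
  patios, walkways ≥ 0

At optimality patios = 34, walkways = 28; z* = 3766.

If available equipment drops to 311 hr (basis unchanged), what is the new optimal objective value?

3738.5

At the optimum: stone uses 338 of 338 (binding); crew uses 198 of 206 (slack = 8); equipment uses 316 of 316 (binding).
Slack constraints have shadow price 0 (complementary slackness).
From A_Bᵀ y = c: 5·y_stone + 6·y_equipment = 63; 6·y_stone + 4·y_equipment = 58.
→ y_stone = 6 and y_equipment = 5.5.
Δz = y_equipment·Δb = 5.5 × (-5) = -27.5, so new z* = 3766 − 27.5 = 3738.5.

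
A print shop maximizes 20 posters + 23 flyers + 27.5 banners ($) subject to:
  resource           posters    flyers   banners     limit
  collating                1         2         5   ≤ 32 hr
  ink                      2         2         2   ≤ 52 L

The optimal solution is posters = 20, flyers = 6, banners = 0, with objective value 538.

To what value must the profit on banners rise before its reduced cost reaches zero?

32

Check each constraint at x*: collating 32/32 (tight); ink 52/52 (tight).
The binding rows give the dual system: 1·y_collating + 2·y_ink = 20 and 2·y_collating + 2·y_ink = 23.
This yields shadow prices y_collating = 3, y_ink = 8.5.
banners enters the basis when its profit ≥ yᵀa₃ = 3·5 + 8.5·2 = 32.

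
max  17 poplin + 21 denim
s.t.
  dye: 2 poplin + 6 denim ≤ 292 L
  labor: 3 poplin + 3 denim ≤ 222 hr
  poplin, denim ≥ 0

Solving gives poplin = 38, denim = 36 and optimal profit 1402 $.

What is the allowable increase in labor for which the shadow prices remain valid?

216

Binding constraints: dye, labor. The basis is B = [[2,6],[3,3]] with det -12.
Per unit increase in labor, x* moves by d = (0.5, -0.1667).
The basis stays optimal until denim reaches 0; allowable increase = 216 hr.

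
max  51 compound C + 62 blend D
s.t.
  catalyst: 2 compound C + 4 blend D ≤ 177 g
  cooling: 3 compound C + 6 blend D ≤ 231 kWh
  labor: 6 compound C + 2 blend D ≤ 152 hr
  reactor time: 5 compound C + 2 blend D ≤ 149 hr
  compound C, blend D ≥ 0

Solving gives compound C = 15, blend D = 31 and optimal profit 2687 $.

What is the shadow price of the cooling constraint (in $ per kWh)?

9

Binding: cooling and labor. Non-binding: catalyst (23 unused), reactor time (12 unused).
By complementary slackness, y = 0 for the non-binding constraints.
From A_Bᵀ y = c: 3·y_cooling + 6·y_labor = 51; 6·y_cooling + 2·y_labor = 62.
This yields shadow prices y_cooling = 9, y_labor = 4.
Shadow price of cooling = 9.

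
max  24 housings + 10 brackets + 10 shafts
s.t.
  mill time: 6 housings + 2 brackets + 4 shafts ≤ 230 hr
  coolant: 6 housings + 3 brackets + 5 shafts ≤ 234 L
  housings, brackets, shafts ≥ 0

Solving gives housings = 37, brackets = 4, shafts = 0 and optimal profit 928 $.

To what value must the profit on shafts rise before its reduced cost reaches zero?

Check each constraint at x*: mill time 230/230 (tight); coolant 234/234 (tight).
Dual feasibility on the basic columns requires 6·y_mill time + 6·y_coolant = 24, 2·y_mill time + 3·y_coolant = 10.
→ y_mill time = 2 and y_coolant = 2.
shafts enters the basis when its profit ≥ yᵀa₃ = 2·4 + 2·5 = 18.

18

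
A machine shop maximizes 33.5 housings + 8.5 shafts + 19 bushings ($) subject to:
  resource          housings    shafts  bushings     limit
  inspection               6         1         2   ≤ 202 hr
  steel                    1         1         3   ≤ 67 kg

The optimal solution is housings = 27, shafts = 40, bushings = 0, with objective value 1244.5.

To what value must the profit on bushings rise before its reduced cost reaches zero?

Check each constraint at x*: inspection 202/202 (tight); steel 67/67 (tight).
From A_Bᵀ y = c: 6·y_inspection + 1·y_steel = 33.5; 1·y_inspection + 1·y_steel = 8.5.
→ y_inspection = 5 and y_steel = 3.5.
bushings enters the basis when its profit ≥ yᵀa₃ = 5·2 + 3.5·3 = 20.5.

20.5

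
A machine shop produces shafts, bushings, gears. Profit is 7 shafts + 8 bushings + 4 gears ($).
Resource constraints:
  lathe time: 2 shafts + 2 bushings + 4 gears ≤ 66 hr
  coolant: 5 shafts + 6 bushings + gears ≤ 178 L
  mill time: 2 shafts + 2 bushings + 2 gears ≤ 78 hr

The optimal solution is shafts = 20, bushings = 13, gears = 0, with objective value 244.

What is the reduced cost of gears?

-1

At the optimum: lathe time uses 66 of 66 (binding); coolant uses 178 of 178 (binding); mill time uses 66 of 78 (slack = 12).
Since mill time is not tight, its dual is 0.
Dual feasibility on the basic columns requires 2·y_lathe time + 5·y_coolant = 7, 2·y_lathe time + 6·y_coolant = 8.
Solving: y_lathe time = 1, y_coolant = 1.
Reduced cost of gears: c₃ − yᵀa₃ = 4 − (1·4 + 1·1) = 4 − 5 = -1.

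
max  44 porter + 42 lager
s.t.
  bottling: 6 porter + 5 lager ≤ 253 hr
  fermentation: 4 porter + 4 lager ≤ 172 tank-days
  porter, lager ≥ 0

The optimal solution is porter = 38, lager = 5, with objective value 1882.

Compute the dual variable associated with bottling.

Both bottling and fermentation are binding at x*.
The binding rows give the dual system: 6·y_bottling + 4·y_fermentation = 44 and 5·y_bottling + 4·y_fermentation = 42.
→ y_bottling = 2 and y_fermentation = 8.
Shadow price of bottling = 2.

2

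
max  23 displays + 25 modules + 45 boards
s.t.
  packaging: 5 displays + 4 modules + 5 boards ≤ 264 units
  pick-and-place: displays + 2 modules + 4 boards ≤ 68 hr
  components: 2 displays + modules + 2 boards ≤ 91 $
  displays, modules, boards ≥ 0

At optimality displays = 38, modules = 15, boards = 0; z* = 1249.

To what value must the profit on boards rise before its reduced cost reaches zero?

At the optimum: packaging uses 250 of 264 (slack = 14); pick-and-place uses 68 of 68 (binding); components uses 91 of 91 (binding).
Slack constraints have shadow price 0 (complementary slackness).
From A_Bᵀ y = c: 1·y_pick-and-place + 2·y_components = 23; 2·y_pick-and-place + 1·y_components = 25.
→ y_pick-and-place = 9 and y_components = 7.
boards enters the basis when its profit ≥ yᵀa₃ = 9·4 + 7·2 = 50.

50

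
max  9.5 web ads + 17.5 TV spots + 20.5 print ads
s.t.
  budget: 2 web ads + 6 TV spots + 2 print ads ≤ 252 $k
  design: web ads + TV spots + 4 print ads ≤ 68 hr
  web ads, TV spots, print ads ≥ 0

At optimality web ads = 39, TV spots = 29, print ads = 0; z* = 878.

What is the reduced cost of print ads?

-5.5

Check each constraint at x*: budget 252/252 (tight); design 68/68 (tight).
Dual feasibility on the basic columns requires 2·y_budget + 1·y_design = 9.5, 6·y_budget + 1·y_design = 17.5.
→ y_budget = 2 and y_design = 5.5.
Reduced cost of print ads: c₃ − yᵀa₃ = 20.5 − (2·2 + 5.5·4) = 20.5 − 26 = -5.5.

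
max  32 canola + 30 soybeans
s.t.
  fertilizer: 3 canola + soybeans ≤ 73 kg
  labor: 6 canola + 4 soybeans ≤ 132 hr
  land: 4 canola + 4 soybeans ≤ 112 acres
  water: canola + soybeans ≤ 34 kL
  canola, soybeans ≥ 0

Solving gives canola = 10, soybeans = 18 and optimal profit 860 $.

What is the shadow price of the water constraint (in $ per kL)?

0

Binding: labor and land. Non-binding: fertilizer (25 unused), water (6 unused).
Since fertilizer, water are not tight, their duals are 0.
From A_Bᵀ y = c: 6·y_labor + 4·y_land = 32; 4·y_labor + 4·y_land = 30.
→ y_labor = 1 and y_land = 6.5.
Shadow price of water = 0.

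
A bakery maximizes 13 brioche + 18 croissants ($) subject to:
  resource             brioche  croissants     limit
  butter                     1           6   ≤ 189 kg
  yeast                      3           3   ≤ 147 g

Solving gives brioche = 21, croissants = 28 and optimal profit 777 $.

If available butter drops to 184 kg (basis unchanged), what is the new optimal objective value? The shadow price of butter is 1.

772

Δb = -5, so new z* = 777 + (1)·(-5) = 777 − 5 = 772.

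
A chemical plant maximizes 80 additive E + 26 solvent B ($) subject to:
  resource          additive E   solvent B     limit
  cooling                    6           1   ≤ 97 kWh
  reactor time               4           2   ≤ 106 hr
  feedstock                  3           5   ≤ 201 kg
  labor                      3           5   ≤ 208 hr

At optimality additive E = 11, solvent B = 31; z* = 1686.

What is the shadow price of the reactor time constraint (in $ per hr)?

At the optimum: cooling uses 97 of 97 (binding); reactor time uses 106 of 106 (binding); feedstock uses 188 of 201 (slack = 13); labor uses 188 of 208 (slack = 20).
By complementary slackness, y = 0 for the non-binding constraints.
The binding rows give the dual system: 6·y_cooling + 4·y_reactor time = 80 and 1·y_cooling + 2·y_reactor time = 26.
Solving: y_cooling = 7, y_reactor time = 9.5.
Shadow price of reactor time = 9.5.

9.5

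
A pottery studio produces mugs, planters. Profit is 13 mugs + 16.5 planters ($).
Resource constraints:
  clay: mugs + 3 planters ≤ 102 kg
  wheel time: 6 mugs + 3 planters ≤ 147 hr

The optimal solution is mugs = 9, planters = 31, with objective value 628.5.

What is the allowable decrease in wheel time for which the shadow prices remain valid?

Binding constraints: clay, wheel time. The basis is B = [[1,3],[6,3]] with det -15.
Per unit decrease in wheel time, x* moves by d = (-0.2, 0.0667).
The basis stays optimal until mugs reaches 0; allowable decrease = 45 hr.

45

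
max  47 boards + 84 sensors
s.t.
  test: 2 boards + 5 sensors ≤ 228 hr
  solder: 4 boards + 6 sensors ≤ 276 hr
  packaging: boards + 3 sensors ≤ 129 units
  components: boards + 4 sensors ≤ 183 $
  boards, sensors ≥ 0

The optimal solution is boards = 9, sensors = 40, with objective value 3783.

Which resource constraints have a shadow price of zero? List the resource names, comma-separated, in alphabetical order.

test: 218/228 (slack 10)
solder: 276/276 (binding)
packaging: 129/129 (binding)
components: 169/183 (slack 14)
By complementary slackness, a constraint with positive slack has shadow price 0 → components, test.

components, test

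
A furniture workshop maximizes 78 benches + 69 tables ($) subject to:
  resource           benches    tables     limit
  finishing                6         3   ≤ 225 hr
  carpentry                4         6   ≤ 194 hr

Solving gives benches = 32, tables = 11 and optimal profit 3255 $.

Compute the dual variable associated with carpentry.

Both finishing and carpentry are binding at x*.
Dual feasibility on the basic columns requires 6·y_finishing + 4·y_carpentry = 78, 3·y_finishing + 6·y_carpentry = 69.
→ y_finishing = 8 and y_carpentry = 7.5.
Shadow price of carpentry = 7.5.

7.5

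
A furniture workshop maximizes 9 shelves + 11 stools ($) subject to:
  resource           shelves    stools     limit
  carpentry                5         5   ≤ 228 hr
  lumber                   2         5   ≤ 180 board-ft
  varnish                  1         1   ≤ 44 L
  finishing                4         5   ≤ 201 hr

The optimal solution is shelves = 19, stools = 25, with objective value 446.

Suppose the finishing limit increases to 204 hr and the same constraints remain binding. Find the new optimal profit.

452

Binding: varnish and finishing. Non-binding: carpentry (8 unused), lumber (17 unused).
Slack constraints have shadow price 0 (complementary slackness).
Dual feasibility on the basic columns requires 1·y_varnish + 4·y_finishing = 9, 1·y_varnish + 5·y_finishing = 11.
This yields shadow prices y_varnish = 1, y_finishing = 2.
Δz = y_finishing·Δb = 2 × (3) = 6, so new z* = 446 + 6 = 452.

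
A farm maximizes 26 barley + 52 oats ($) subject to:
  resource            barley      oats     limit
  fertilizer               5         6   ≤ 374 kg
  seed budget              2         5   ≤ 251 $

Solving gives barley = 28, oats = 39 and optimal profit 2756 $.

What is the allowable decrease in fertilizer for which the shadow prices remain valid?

Binding constraints: fertilizer, seed budget. The basis is B = [[5,6],[2,5]] with det 13.
Per unit decrease in fertilizer, x* moves by d = (-0.3846, 0.1538).
The basis stays optimal until barley reaches 0; allowable decrease = 72.8 kg.

72.8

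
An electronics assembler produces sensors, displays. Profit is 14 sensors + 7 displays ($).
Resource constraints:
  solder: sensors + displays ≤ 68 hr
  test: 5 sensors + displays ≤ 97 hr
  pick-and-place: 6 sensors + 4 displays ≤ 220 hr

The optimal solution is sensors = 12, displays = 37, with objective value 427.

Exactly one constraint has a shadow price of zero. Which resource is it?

solder

solder: 49/68 (slack 19)
test: 97/97 (binding)
pick-and-place: 220/220 (binding)
By complementary slackness, a constraint with positive slack has shadow price 0 → solder.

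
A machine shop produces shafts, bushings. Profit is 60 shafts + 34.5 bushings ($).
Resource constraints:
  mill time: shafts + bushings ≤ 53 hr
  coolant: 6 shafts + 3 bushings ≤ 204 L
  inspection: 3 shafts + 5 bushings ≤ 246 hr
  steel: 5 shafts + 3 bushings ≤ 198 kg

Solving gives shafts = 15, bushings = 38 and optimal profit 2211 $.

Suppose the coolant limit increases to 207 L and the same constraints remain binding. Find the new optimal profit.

Binding: mill time and coolant. Non-binding: inspection (11 unused), steel (9 unused).
By complementary slackness, y = 0 for the non-binding constraints.
The binding rows give the dual system: 1·y_mill time + 6·y_coolant = 60 and 1·y_mill time + 3·y_coolant = 34.5.
→ y_mill time = 9 and y_coolant = 8.5.
Δz = y_coolant·Δb = 8.5 × (3) = 25.5, so new z* = 2211 + 25.5 = 2236.5.

2236.5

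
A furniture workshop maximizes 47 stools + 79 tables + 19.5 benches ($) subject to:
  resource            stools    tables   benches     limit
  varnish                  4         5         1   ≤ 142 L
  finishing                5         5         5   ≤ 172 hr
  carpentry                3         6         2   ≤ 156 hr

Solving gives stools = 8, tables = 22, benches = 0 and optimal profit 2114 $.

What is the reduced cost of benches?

At the optimum: varnish uses 142 of 142 (binding); finishing uses 150 of 172 (slack = 22); carpentry uses 156 of 156 (binding).
By complementary slackness, y = 0 for the non-binding constraint.
The binding rows give the dual system: 4·y_varnish + 3·y_carpentry = 47 and 5·y_varnish + 6·y_carpentry = 79.
→ y_varnish = 5 and y_carpentry = 9.
Reduced cost of benches: c₃ − yᵀa₃ = 19.5 − (5·1 + 9·2) = 19.5 − 23 = -3.5.

-3.5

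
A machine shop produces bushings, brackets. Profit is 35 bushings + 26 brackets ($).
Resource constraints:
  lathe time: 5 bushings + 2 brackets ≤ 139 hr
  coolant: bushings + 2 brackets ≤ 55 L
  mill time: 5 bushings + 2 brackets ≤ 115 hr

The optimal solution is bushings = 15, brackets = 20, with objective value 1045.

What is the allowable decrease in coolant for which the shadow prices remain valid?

32

Binding constraints: coolant, mill time. The basis is B = [[1,2],[5,2]] with det -8.
Per unit decrease in coolant, x* moves by d = (0.25, -0.625).
The basis stays optimal until brackets reaches 0; allowable decrease = 32 L.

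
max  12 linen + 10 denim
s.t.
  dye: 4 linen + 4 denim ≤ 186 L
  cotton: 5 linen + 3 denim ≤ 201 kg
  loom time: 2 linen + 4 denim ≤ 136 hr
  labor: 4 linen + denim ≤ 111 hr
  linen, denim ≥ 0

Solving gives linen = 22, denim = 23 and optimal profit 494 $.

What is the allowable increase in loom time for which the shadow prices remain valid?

Binding constraints: loom time, labor. The basis is B = [[2,4],[4,1]] with det -14.
Per unit increase in loom time, x* moves by d = (-0.0714, 0.2857).
The basis stays optimal until dye becomes binding; allowable increase = 7 hr.

7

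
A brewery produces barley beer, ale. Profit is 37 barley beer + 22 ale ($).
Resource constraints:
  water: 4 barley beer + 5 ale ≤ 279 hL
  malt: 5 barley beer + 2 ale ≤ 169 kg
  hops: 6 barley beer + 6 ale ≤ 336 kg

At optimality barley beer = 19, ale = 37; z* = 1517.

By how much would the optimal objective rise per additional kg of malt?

5

Binding: malt and hops. Non-binding: water (18 unused).
Slack constraints have shadow price 0 (complementary slackness).
From A_Bᵀ y = c: 5·y_malt + 6·y_hops = 37; 2·y_malt + 6·y_hops = 22.
→ y_malt = 5 and y_hops = 2.
Shadow price of malt = 5.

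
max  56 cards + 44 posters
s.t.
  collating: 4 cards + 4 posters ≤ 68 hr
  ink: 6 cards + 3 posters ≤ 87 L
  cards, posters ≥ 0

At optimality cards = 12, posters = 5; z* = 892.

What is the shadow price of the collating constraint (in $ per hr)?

At the optimum: collating uses 68 of 68 (binding); ink uses 87 of 87 (binding).
The binding rows give the dual system: 4·y_collating + 6·y_ink = 56 and 4·y_collating + 3·y_ink = 44.
This yields shadow prices y_collating = 8, y_ink = 4.
Shadow price of collating = 8.

8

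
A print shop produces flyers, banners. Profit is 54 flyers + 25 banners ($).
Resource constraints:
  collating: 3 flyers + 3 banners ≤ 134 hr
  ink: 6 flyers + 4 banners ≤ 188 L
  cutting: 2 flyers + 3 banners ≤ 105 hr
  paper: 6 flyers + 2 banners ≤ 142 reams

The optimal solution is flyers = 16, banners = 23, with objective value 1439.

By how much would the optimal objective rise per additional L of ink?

3.5

Binding: ink and paper. Non-binding: collating (17 unused), cutting (4 unused).
By complementary slackness, y = 0 for the non-binding constraints.
The binding rows give the dual system: 6·y_ink + 6·y_paper = 54 and 4·y_ink + 2·y_paper = 25.
This yields shadow prices y_ink = 3.5, y_paper = 5.5.
Shadow price of ink = 3.5.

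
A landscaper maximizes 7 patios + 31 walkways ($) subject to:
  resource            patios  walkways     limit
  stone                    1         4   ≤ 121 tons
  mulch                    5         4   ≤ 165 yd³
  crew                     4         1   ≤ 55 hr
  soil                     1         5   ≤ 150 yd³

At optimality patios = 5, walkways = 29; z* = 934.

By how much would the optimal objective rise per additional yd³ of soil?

Binding: stone and soil. Non-binding: mulch (24 unused), crew (6 unused).
Since mulch, crew are not tight, their duals are 0.
Dual feasibility on the basic columns requires 1·y_stone + 1·y_soil = 7, 4·y_stone + 5·y_soil = 31.
→ y_stone = 4 and y_soil = 3.
Shadow price of soil = 3.

3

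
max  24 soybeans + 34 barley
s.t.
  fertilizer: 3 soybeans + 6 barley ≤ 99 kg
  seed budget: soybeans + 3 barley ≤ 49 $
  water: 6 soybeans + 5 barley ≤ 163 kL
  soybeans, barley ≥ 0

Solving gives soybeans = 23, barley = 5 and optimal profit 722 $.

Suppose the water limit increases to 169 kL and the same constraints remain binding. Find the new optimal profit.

734

Check each constraint at x*: fertilizer 99/99 (tight); seed budget 38/49 (slack 11); water 163/163 (tight).
Since seed budget is not tight, its dual is 0.
Dual feasibility on the basic columns requires 3·y_fertilizer + 6·y_water = 24, 6·y_fertilizer + 5·y_water = 34.
This yields shadow prices y_fertilizer = 4, y_water = 2.
Δz = y_water·Δb = 2 × (6) = 12, so new z* = 722 + 12 = 734.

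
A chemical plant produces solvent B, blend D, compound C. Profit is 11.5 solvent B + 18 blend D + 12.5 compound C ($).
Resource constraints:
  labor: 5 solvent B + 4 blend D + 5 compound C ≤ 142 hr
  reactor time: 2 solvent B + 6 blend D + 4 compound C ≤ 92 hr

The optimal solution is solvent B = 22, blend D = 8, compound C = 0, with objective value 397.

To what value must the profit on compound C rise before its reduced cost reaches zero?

15.5

Check each constraint at x*: labor 142/142 (tight); reactor time 92/92 (tight).
From A_Bᵀ y = c: 5·y_labor + 2·y_reactor time = 11.5; 4·y_labor + 6·y_reactor time = 18.
This yields shadow prices y_labor = 1.5, y_reactor time = 2.
compound C enters the basis when its profit ≥ yᵀa₃ = 1.5·5 + 2·4 = 15.5.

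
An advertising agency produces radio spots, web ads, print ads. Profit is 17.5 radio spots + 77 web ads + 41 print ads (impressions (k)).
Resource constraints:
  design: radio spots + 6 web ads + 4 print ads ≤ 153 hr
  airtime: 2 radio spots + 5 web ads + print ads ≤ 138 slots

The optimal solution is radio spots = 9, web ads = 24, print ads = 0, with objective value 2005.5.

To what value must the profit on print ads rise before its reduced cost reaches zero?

42

Both design and airtime are binding at x*.
From A_Bᵀ y = c: 1·y_design + 2·y_airtime = 17.5; 6·y_design + 5·y_airtime = 77.
Solving: y_design = 9.5, y_airtime = 4.
print ads enters the basis when its profit ≥ yᵀa₃ = 9.5·4 + 4·1 = 42.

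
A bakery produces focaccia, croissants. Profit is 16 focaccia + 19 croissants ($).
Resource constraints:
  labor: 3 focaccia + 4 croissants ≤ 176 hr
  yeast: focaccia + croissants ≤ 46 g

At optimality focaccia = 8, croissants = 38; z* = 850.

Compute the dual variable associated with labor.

Check each constraint at x*: labor 176/176 (tight); yeast 46/46 (tight).
From A_Bᵀ y = c: 3·y_labor + 1·y_yeast = 16; 4·y_labor + 1·y_yeast = 19.
This yields shadow prices y_labor = 3, y_yeast = 7.
Shadow price of labor = 3.

3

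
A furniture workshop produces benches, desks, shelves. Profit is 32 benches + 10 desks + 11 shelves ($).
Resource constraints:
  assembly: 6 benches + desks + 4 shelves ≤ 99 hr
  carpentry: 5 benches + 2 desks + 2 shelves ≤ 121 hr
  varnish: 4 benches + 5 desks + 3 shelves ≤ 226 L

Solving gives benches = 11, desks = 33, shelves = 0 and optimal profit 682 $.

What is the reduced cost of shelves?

At the optimum: assembly uses 99 of 99 (binding); carpentry uses 121 of 121 (binding); varnish uses 209 of 226 (slack = 17).
Since varnish is not tight, its dual is 0.
Dual feasibility on the basic columns requires 6·y_assembly + 5·y_carpentry = 32, 1·y_assembly + 2·y_carpentry = 10.
This yields shadow prices y_assembly = 2, y_carpentry = 4.
Reduced cost of shelves: c₃ − yᵀa₃ = 11 − (2·4 + 4·2) = 11 − 16 = -5.

-5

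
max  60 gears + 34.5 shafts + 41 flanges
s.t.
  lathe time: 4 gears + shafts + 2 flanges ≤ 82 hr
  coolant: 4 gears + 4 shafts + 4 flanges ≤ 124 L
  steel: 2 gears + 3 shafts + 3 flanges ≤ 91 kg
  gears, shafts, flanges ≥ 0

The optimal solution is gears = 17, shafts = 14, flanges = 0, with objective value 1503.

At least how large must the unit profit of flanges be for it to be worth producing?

43

At the optimum: lathe time uses 82 of 82 (binding); coolant uses 124 of 124 (binding); steel uses 76 of 91 (slack = 15).
Slack constraints have shadow price 0 (complementary slackness).
From A_Bᵀ y = c: 4·y_lathe time + 4·y_coolant = 60; 1·y_lathe time + 4·y_coolant = 34.5.
→ y_lathe time = 8.5 and y_coolant = 6.5.
flanges enters the basis when its profit ≥ yᵀa₃ = 8.5·2 + 6.5·4 = 43.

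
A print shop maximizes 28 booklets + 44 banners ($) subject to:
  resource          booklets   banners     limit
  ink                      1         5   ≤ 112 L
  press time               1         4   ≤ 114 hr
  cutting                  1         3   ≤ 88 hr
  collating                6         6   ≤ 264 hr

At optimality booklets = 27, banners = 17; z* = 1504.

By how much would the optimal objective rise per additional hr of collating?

4

At the optimum: ink uses 112 of 112 (binding); press time uses 95 of 114 (slack = 19); cutting uses 78 of 88 (slack = 10); collating uses 264 of 264 (binding).
By complementary slackness, y = 0 for the non-binding constraints.
Dual feasibility on the basic columns requires 1·y_ink + 6·y_collating = 28, 5·y_ink + 6·y_collating = 44.
Solving: y_ink = 4, y_collating = 4.
Shadow price of collating = 4.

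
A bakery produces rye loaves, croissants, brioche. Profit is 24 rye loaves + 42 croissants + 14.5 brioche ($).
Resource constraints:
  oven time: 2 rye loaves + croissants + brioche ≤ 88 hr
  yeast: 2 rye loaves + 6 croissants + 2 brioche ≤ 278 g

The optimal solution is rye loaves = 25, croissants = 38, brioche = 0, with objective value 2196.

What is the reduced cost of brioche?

Check each constraint at x*: oven time 88/88 (tight); yeast 278/278 (tight).
The binding rows give the dual system: 2·y_oven time + 2·y_yeast = 24 and 1·y_oven time + 6·y_yeast = 42.
This yields shadow prices y_oven time = 6, y_yeast = 6.
Reduced cost of brioche: c₃ − yᵀa₃ = 14.5 − (6·1 + 6·2) = 14.5 − 18 = -3.5.

-3.5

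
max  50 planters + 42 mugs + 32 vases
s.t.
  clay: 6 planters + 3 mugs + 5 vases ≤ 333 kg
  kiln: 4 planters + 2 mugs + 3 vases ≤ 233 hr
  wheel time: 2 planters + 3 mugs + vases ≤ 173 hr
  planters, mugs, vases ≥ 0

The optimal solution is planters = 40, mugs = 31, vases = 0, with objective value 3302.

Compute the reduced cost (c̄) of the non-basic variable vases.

At the optimum: clay uses 333 of 333 (binding); kiln uses 222 of 233 (slack = 11); wheel time uses 173 of 173 (binding).
By complementary slackness, y = 0 for the non-binding constraint.
The binding rows give the dual system: 6·y_clay + 2·y_wheel time = 50 and 3·y_clay + 3·y_wheel time = 42.
This yields shadow prices y_clay = 5.5, y_wheel time = 8.5.
Reduced cost of vases: c₃ − yᵀa₃ = 32 − (5.5·5 + 8.5·1) = 32 − 36 = -4.

-4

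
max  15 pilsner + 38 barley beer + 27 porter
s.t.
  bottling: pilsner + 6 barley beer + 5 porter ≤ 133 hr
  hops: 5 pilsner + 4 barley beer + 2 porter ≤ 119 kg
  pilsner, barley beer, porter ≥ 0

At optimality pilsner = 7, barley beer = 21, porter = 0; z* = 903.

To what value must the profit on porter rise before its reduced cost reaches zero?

29

At the optimum: bottling uses 133 of 133 (binding); hops uses 119 of 119 (binding).
From A_Bᵀ y = c: 1·y_bottling + 5·y_hops = 15; 6·y_bottling + 4·y_hops = 38.
Solving: y_bottling = 5, y_hops = 2.
porter enters the basis when its profit ≥ yᵀa₃ = 5·5 + 2·2 = 29.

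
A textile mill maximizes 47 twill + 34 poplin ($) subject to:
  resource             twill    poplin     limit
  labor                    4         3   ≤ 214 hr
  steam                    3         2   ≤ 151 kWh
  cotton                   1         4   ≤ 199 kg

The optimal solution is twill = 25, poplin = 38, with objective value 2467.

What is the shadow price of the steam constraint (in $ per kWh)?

At the optimum: labor uses 214 of 214 (binding); steam uses 151 of 151 (binding); cotton uses 177 of 199 (slack = 22).
Slack constraints have shadow price 0 (complementary slackness).
Dual feasibility on the basic columns requires 4·y_labor + 3·y_steam = 47, 3·y_labor + 2·y_steam = 34.
→ y_labor = 8 and y_steam = 5.
Shadow price of steam = 5.

5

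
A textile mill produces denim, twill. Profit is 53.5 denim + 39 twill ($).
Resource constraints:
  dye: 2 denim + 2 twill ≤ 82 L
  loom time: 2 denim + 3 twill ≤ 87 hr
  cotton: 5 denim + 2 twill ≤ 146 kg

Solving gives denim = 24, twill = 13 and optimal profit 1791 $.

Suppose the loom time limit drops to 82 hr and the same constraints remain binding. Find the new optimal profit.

Binding: loom time and cotton. Non-binding: dye (8 unused).
Slack constraints have shadow price 0 (complementary slackness).
Dual feasibility on the basic columns requires 2·y_loom time + 5·y_cotton = 53.5, 3·y_loom time + 2·y_cotton = 39.
Solving: y_loom time = 8, y_cotton = 7.5.
Δz = y_loom time·Δb = 8 × (-5) = -40, so new z* = 1791 − 40 = 1751.

1751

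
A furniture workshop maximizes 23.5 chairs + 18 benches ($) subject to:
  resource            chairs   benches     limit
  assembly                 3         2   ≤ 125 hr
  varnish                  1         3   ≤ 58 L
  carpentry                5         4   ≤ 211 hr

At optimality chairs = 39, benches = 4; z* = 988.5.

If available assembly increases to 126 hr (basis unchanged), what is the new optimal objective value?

990.5

Binding: assembly and carpentry. Non-binding: varnish (7 unused).
By complementary slackness, y = 0 for the non-binding constraint.
Dual feasibility on the basic columns requires 3·y_assembly + 5·y_carpentry = 23.5, 2·y_assembly + 4·y_carpentry = 18.
→ y_assembly = 2 and y_carpentry = 3.5.
Δz = y_assembly·Δb = 2 × (1) = 2, so new z* = 988.5 + 2 = 990.5.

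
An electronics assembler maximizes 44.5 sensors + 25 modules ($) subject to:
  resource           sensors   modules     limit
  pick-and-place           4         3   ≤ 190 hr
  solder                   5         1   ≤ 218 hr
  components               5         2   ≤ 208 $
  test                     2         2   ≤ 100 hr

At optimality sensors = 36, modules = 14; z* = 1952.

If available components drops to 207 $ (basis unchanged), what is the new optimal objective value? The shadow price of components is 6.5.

Δb = -1, so new z* = 1952 + (6.5)·(-1) = 1952 − 6.5 = 1945.5.

1945.5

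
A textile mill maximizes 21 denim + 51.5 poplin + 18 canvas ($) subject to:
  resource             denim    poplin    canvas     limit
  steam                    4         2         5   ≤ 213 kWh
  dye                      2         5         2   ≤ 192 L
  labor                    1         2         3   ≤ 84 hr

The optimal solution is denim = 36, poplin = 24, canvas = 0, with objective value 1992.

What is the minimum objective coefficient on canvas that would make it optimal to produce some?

25

Check each constraint at x*: steam 192/213 (slack 21); dye 192/192 (tight); labor 84/84 (tight).
Since steam is not tight, its dual is 0.
From A_Bᵀ y = c: 2·y_dye + 1·y_labor = 21; 5·y_dye + 2·y_labor = 51.5.
→ y_dye = 9.5 and y_labor = 2.
canvas enters the basis when its profit ≥ yᵀa₃ = 9.5·2 + 2·3 = 25.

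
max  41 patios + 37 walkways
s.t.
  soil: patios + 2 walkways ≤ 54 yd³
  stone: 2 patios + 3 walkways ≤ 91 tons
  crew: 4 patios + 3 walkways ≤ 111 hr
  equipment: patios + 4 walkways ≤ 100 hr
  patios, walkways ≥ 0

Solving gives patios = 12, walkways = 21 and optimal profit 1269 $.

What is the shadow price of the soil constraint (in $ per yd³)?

5

At the optimum: soil uses 54 of 54 (binding); stone uses 87 of 91 (slack = 4); crew uses 111 of 111 (binding); equipment uses 96 of 100 (slack = 4).
By complementary slackness, y = 0 for the non-binding constraints.
Dual feasibility on the basic columns requires 1·y_soil + 4·y_crew = 41, 2·y_soil + 3·y_crew = 37.
Solving: y_soil = 5, y_crew = 9.
Shadow price of soil = 5.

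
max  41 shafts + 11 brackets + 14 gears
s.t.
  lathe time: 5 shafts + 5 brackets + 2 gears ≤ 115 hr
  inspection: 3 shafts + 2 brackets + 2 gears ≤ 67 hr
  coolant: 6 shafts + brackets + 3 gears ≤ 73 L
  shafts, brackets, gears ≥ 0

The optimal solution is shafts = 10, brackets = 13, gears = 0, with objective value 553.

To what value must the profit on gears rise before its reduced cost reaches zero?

Binding: lathe time and coolant. Non-binding: inspection (11 unused).
Since inspection is not tight, its dual is 0.
Dual feasibility on the basic columns requires 5·y_lathe time + 6·y_coolant = 41, 5·y_lathe time + 1·y_coolant = 11.
Solving: y_lathe time = 1, y_coolant = 6.
gears enters the basis when its profit ≥ yᵀa₃ = 1·2 + 6·3 = 20.

20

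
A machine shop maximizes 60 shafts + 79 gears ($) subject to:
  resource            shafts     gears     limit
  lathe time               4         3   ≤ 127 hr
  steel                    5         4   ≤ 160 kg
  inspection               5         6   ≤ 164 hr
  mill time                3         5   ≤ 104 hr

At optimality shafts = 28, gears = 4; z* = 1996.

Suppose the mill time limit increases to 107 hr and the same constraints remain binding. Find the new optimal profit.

Binding: inspection and mill time. Non-binding: lathe time (3 unused), steel (4 unused).
Since lathe time, steel are not tight, their duals are 0.
From A_Bᵀ y = c: 5·y_inspection + 3·y_mill time = 60; 6·y_inspection + 5·y_mill time = 79.
Solving: y_inspection = 9, y_mill time = 5.
Δz = y_mill time·Δb = 5 × (3) = 15, so new z* = 1996 + 15 = 2011.

2011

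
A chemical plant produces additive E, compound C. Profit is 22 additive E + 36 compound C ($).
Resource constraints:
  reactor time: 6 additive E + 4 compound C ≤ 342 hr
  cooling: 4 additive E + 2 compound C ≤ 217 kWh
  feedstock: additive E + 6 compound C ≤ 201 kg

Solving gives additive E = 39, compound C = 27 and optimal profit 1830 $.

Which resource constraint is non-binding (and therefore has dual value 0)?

reactor time: 342/342 (binding)
cooling: 210/217 (slack 7)
feedstock: 201/201 (binding)
By complementary slackness, a constraint with positive slack has shadow price 0 → cooling.

cooling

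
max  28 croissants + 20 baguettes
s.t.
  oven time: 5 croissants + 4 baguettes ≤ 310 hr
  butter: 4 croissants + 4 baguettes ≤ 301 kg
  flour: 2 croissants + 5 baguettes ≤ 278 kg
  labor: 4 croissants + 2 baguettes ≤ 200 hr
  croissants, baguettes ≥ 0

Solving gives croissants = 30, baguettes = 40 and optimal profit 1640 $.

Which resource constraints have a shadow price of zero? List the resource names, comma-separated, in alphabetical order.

butter, flour

oven time: 310/310 (binding)
butter: 280/301 (slack 21)
flour: 260/278 (slack 18)
labor: 200/200 (binding)
By complementary slackness, a constraint with positive slack has shadow price 0 → butter, flour.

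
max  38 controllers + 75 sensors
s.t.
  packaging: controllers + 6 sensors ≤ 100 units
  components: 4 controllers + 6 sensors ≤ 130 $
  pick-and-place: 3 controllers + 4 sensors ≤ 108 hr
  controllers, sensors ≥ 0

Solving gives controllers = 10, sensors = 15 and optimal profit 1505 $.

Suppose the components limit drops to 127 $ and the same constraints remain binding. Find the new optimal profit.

1479.5

Binding: packaging and components. Non-binding: pick-and-place (18 unused).
Slack constraints have shadow price 0 (complementary slackness).
Dual feasibility on the basic columns requires 1·y_packaging + 4·y_components = 38, 6·y_packaging + 6·y_components = 75.
Solving: y_packaging = 4, y_components = 8.5.
Δz = y_components·Δb = 8.5 × (-3) = -25.5, so new z* = 1505 − 25.5 = 1479.5.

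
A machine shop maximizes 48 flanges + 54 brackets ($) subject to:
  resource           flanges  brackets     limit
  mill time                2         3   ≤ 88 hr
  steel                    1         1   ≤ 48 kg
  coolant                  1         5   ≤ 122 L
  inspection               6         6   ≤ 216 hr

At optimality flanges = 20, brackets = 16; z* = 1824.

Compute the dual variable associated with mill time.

Check each constraint at x*: mill time 88/88 (tight); steel 36/48 (slack 12); coolant 100/122 (slack 22); inspection 216/216 (tight).
Since steel, coolant are not tight, their duals are 0.
From A_Bᵀ y = c: 2·y_mill time + 6·y_inspection = 48; 3·y_mill time + 6·y_inspection = 54.
Solving: y_mill time = 6, y_inspection = 6.
Shadow price of mill time = 6.

6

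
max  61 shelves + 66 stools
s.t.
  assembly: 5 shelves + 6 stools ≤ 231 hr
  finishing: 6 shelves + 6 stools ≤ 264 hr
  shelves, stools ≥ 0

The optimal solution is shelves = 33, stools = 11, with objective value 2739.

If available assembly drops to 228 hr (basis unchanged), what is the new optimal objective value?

2724

Check each constraint at x*: assembly 231/231 (tight); finishing 264/264 (tight).
Dual feasibility on the basic columns requires 5·y_assembly + 6·y_finishing = 61, 6·y_assembly + 6·y_finishing = 66.
Solving: y_assembly = 5, y_finishing = 6.
Δz = y_assembly·Δb = 5 × (-3) = -15, so new z* = 2739 − 15 = 2724.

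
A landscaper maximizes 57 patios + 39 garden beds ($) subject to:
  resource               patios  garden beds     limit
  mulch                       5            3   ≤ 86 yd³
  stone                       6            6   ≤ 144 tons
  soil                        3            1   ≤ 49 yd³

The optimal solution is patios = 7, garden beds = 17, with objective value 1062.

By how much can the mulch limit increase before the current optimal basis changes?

Binding constraints: mulch, stone. The basis is B = [[5,3],[6,6]] with det 12.
Per unit increase in mulch, x* moves by d = (0.5, -0.5).
The basis stays optimal until soil becomes binding; allowable increase = 11 yd³.

11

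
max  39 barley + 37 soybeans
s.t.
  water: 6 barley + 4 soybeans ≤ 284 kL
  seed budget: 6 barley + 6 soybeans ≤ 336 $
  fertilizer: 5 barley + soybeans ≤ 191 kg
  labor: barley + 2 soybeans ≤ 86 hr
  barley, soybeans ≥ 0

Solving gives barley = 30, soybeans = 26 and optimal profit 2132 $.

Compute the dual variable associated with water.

1

At the optimum: water uses 284 of 284 (binding); seed budget uses 336 of 336 (binding); fertilizer uses 176 of 191 (slack = 15); labor uses 82 of 86 (slack = 4).
By complementary slackness, y = 0 for the non-binding constraints.
From A_Bᵀ y = c: 6·y_water + 6·y_seed budget = 39; 4·y_water + 6·y_seed budget = 37.
This yields shadow prices y_water = 1, y_seed budget = 5.5.
Shadow price of water = 1.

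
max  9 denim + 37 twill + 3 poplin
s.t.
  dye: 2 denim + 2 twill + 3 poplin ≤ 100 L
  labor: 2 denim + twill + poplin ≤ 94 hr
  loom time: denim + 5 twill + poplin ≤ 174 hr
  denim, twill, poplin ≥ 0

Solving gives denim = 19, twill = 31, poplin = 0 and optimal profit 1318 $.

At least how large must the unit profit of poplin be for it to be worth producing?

Binding: dye and loom time. Non-binding: labor (25 unused).
Since labor is not tight, its dual is 0.
The binding rows give the dual system: 2·y_dye + 1·y_loom time = 9 and 2·y_dye + 5·y_loom time = 37.
This yields shadow prices y_dye = 1, y_loom time = 7.
poplin enters the basis when its profit ≥ yᵀa₃ = 1·3 + 7·1 = 10.

10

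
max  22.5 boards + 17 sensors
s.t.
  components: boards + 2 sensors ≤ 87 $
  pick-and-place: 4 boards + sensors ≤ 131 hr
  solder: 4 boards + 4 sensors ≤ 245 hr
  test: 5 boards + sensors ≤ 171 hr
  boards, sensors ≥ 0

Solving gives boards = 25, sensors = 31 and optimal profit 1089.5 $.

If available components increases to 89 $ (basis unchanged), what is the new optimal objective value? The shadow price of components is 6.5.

1102.5

Δb = 2, so new z* = 1089.5 + (6.5)·(2) = 1089.5 + 13 = 1102.5.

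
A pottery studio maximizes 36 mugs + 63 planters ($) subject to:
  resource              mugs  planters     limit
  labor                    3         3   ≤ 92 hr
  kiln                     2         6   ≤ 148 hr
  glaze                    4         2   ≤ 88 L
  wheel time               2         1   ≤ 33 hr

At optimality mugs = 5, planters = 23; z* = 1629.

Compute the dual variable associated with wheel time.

9

At the optimum: labor uses 84 of 92 (slack = 8); kiln uses 148 of 148 (binding); glaze uses 66 of 88 (slack = 22); wheel time uses 33 of 33 (binding).
Slack constraints have shadow price 0 (complementary slackness).
The binding rows give the dual system: 2·y_kiln + 2·y_wheel time = 36 and 6·y_kiln + 1·y_wheel time = 63.
Solving: y_kiln = 9, y_wheel time = 9.
Shadow price of wheel time = 9.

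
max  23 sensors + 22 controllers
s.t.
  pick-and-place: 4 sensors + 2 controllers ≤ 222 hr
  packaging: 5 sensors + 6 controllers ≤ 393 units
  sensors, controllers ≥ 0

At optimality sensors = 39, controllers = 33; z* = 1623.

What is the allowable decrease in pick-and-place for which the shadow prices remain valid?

Binding constraints: pick-and-place, packaging. The basis is B = [[4,2],[5,6]] with det 14.
Per unit decrease in pick-and-place, x* moves by d = (-0.4286, 0.3571).
The basis stays optimal until sensors reaches 0; allowable decrease = 91 hr.

91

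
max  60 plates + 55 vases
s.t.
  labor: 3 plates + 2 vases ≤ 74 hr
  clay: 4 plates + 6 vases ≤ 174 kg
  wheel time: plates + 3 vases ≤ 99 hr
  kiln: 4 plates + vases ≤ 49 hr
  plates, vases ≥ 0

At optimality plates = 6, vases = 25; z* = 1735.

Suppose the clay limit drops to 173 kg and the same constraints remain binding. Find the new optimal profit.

Check each constraint at x*: labor 68/74 (slack 6); clay 174/174 (tight); wheel time 81/99 (slack 18); kiln 49/49 (tight).
Slack constraints have shadow price 0 (complementary slackness).
Dual feasibility on the basic columns requires 4·y_clay + 4·y_kiln = 60, 6·y_clay + 1·y_kiln = 55.
Solving: y_clay = 8, y_kiln = 7.
Δz = y_clay·Δb = 8 × (-1) = -8, so new z* = 1735 − 8 = 1727.

1727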